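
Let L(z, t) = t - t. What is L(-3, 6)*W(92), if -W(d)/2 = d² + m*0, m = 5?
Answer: 0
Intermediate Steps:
L(z, t) = 0
W(d) = -2*d² (W(d) = -2*(d² + 5*0) = -2*(d² + 0) = -2*d²)
L(-3, 6)*W(92) = 0*(-2*92²) = 0*(-2*8464) = 0*(-16928) = 0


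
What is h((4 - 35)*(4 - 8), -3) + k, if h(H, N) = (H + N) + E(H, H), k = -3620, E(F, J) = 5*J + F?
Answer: -2755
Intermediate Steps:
E(F, J) = F + 5*J
h(H, N) = N + 7*H (h(H, N) = (H + N) + (H + 5*H) = (H + N) + 6*H = N + 7*H)
h((4 - 35)*(4 - 8), -3) + k = (-3 + 7*((4 - 35)*(4 - 8))) - 3620 = (-3 + 7*(-31*(-4))) - 3620 = (-3 + 7*124) - 3620 = (-3 + 868) - 3620 = 865 - 3620 = -2755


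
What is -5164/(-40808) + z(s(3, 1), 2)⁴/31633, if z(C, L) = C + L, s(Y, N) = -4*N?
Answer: 41001435/322719866 ≈ 0.12705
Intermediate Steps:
-5164/(-40808) + z(s(3, 1), 2)⁴/31633 = -5164/(-40808) + (-4*1 + 2)⁴/31633 = -5164*(-1/40808) + (-4 + 2)⁴*(1/31633) = 1291/10202 + (-2)⁴*(1/31633) = 1291/10202 + 16*(1/31633) = 1291/10202 + 16/31633 = 41001435/322719866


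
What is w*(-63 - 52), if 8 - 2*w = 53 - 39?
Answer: 345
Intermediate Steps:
w = -3 (w = 4 - (53 - 39)/2 = 4 - 1/2*14 = 4 - 7 = -3)
w*(-63 - 52) = -3*(-63 - 52) = -3*(-115) = 345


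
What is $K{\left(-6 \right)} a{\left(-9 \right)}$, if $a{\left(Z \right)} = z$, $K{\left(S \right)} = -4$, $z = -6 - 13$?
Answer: $76$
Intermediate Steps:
$z = -19$ ($z = -6 - 13 = -19$)
$a{\left(Z \right)} = -19$
$K{\left(-6 \right)} a{\left(-9 \right)} = \left(-4\right) \left(-19\right) = 76$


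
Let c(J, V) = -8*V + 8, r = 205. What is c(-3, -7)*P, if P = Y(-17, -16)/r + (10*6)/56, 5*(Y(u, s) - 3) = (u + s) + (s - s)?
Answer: 483936/7175 ≈ 67.448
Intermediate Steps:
Y(u, s) = 3 + s/5 + u/5 (Y(u, s) = 3 + ((u + s) + (s - s))/5 = 3 + ((s + u) + 0)/5 = 3 + (s + u)/5 = 3 + (s/5 + u/5) = 3 + s/5 + u/5)
P = 15123/14350 (P = (3 + (⅕)*(-16) + (⅕)*(-17))/205 + (10*6)/56 = (3 - 16/5 - 17/5)*(1/205) + 60*(1/56) = -18/5*1/205 + 15/14 = -18/1025 + 15/14 = 15123/14350 ≈ 1.0539)
c(J, V) = 8 - 8*V
c(-3, -7)*P = (8 - 8*(-7))*(15123/14350) = (8 + 56)*(15123/14350) = 64*(15123/14350) = 483936/7175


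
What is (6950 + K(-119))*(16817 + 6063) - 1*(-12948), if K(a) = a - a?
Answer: 159028948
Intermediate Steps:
K(a) = 0
(6950 + K(-119))*(16817 + 6063) - 1*(-12948) = (6950 + 0)*(16817 + 6063) - 1*(-12948) = 6950*22880 + 12948 = 159016000 + 12948 = 159028948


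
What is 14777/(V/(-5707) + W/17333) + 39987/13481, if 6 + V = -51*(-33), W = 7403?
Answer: 1515857077085339/13669194760 ≈ 1.1090e+5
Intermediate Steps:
V = 1677 (V = -6 - 51*(-33) = -6 + 1683 = 1677)
14777/(V/(-5707) + W/17333) + 39987/13481 = 14777/(1677/(-5707) + 7403/17333) + 39987/13481 = 14777/(1677*(-1/5707) + 7403*(1/17333)) + 39987*(1/13481) = 14777/(-129/439 + 7403/17333) + 39987/13481 = 14777/(1013960/7609187) + 39987/13481 = 14777*(7609187/1013960) + 39987/13481 = 112440956299/1013960 + 39987/13481 = 1515857077085339/13669194760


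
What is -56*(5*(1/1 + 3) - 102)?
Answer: 4592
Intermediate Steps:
-56*(5*(1/1 + 3) - 102) = -56*(5*(1 + 3) - 102) = -56*(5*4 - 102) = -56*(20 - 102) = -56*(-82) = 4592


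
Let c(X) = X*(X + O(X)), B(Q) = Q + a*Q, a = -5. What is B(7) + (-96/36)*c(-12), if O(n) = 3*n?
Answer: -1564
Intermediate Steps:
B(Q) = -4*Q (B(Q) = Q - 5*Q = -4*Q)
c(X) = 4*X**2 (c(X) = X*(X + 3*X) = X*(4*X) = 4*X**2)
B(7) + (-96/36)*c(-12) = -4*7 + (-96/36)*(4*(-12)**2) = -28 + (-96*1/36)*(4*144) = -28 - 8/3*576 = -28 - 1536 = -1564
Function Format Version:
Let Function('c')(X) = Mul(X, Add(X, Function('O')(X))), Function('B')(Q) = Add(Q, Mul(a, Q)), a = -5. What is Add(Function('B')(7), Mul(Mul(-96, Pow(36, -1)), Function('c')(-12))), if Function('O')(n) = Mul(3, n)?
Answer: -1564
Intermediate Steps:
Function('B')(Q) = Mul(-4, Q) (Function('B')(Q) = Add(Q, Mul(-5, Q)) = Mul(-4, Q))
Function('c')(X) = Mul(4, Pow(X, 2)) (Function('c')(X) = Mul(X, Add(X, Mul(3, X))) = Mul(X, Mul(4, X)) = Mul(4, Pow(X, 2)))
Add(Function('B')(7), Mul(Mul(-96, Pow(36, -1)), Function('c')(-12))) = Add(Mul(-4, 7), Mul(Mul(-96, Pow(36, -1)), Mul(4, Pow(-12, 2)))) = Add(-28, Mul(Mul(-96, Rational(1, 36)), Mul(4, 144))) = Add(-28, Mul(Rational(-8, 3), 576)) = Add(-28, -1536) = -1564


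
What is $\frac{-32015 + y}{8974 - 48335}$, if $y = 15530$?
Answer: $\frac{2355}{5623} \approx 0.41882$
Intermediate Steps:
$\frac{-32015 + y}{8974 - 48335} = \frac{-32015 + 15530}{8974 - 48335} = - \frac{16485}{-39361} = \left(-16485\right) \left(- \frac{1}{39361}\right) = \frac{2355}{5623}$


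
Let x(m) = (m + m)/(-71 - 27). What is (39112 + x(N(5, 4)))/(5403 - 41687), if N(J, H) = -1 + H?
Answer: -1916485/1777916 ≈ -1.0779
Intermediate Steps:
x(m) = -m/49 (x(m) = (2*m)/(-98) = (2*m)*(-1/98) = -m/49)
(39112 + x(N(5, 4)))/(5403 - 41687) = (39112 - (-1 + 4)/49)/(5403 - 41687) = (39112 - 1/49*3)/(-36284) = (39112 - 3/49)*(-1/36284) = (1916485/49)*(-1/36284) = -1916485/1777916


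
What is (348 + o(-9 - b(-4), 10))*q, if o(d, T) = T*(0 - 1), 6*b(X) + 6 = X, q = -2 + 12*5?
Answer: 19604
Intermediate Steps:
q = 58 (q = -2 + 60 = 58)
b(X) = -1 + X/6
o(d, T) = -T (o(d, T) = T*(-1) = -T)
(348 + o(-9 - b(-4), 10))*q = (348 - 1*10)*58 = (348 - 10)*58 = 338*58 = 19604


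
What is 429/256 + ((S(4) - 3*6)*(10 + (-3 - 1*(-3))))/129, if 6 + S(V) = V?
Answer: 4141/33024 ≈ 0.12539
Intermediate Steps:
S(V) = -6 + V
429/256 + ((S(4) - 3*6)*(10 + (-3 - 1*(-3))))/129 = 429/256 + (((-6 + 4) - 3*6)*(10 + (-3 - 1*(-3))))/129 = 429*(1/256) + ((-2 - 18)*(10 + (-3 + 3)))*(1/129) = 429/256 - 20*(10 + 0)*(1/129) = 429/256 - 20*10*(1/129) = 429/256 - 200*1/129 = 429/256 - 200/129 = 4141/33024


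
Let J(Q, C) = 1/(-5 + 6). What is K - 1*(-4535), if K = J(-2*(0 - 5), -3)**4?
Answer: 4536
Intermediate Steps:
J(Q, C) = 1 (J(Q, C) = 1/1 = 1)
K = 1 (K = 1**4 = 1)
K - 1*(-4535) = 1 - 1*(-4535) = 1 + 4535 = 4536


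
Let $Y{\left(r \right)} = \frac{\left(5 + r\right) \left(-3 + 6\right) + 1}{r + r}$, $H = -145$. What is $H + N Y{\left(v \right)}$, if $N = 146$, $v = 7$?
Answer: $\frac{1686}{7} \approx 240.86$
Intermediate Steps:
$Y{\left(r \right)} = \frac{16 + 3 r}{2 r}$ ($Y{\left(r \right)} = \frac{\left(5 + r\right) 3 + 1}{2 r} = \left(\left(15 + 3 r\right) + 1\right) \frac{1}{2 r} = \left(16 + 3 r\right) \frac{1}{2 r} = \frac{16 + 3 r}{2 r}$)
$H + N Y{\left(v \right)} = -145 + 146 \left(\frac{3}{2} + \frac{8}{7}\right) = -145 + 146 \cdot \frac{37}{14} = -145 + \frac{2701}{7} = \frac{1686}{7}$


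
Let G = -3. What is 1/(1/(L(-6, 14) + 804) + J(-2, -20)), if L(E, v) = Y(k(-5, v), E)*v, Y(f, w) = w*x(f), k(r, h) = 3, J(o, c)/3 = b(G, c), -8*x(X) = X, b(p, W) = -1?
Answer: -1671/5011 ≈ -0.33347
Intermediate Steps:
x(X) = -X/8
J(o, c) = -3 (J(o, c) = 3*(-1) = -3)
Y(f, w) = -f*w/8 (Y(f, w) = w*(-f/8) = -f*w/8)
L(E, v) = -3*E*v/8 (L(E, v) = (-⅛*3*E)*v = (-3*E/8)*v = -3*E*v/8)
1/(1/(L(-6, 14) + 804) + J(-2, -20)) = 1/(1/(-3/8*(-6)*14 + 804) - 3) = 1/(1/(63/2 + 804) - 3) = 1/(1/(1671/2) - 3) = 1/(2/1671 - 3) = 1/(-5011/1671) = -1671/5011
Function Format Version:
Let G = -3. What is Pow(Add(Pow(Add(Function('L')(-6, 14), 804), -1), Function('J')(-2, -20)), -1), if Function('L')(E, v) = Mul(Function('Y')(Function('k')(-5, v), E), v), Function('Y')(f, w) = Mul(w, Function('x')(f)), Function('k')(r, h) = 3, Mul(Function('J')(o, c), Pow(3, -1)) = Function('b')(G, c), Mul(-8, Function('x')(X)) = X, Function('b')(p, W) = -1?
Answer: Rational(-1671, 5011) ≈ -0.33347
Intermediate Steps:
Function('x')(X) = Mul(Rational(-1, 8), X)
Function('J')(o, c) = -3 (Function('J')(o, c) = Mul(3, -1) = -3)
Function('Y')(f, w) = Mul(Rational(-1, 8), f, w) (Function('Y')(f, w) = Mul(w, Mul(Rational(-1, 8), f)) = Mul(Rational(-1, 8), f, w))
Function('L')(E, v) = Mul(Rational(-3, 8), E, v) (Function('L')(E, v) = Mul(Mul(Rational(-1, 8), 3, E), v) = Mul(Mul(Rational(-3, 8), E), v) = Mul(Rational(-3, 8), E, v))
Pow(Add(Pow(Add(Function('L')(-6, 14), 804), -1), Function('J')(-2, -20)), -1) = Pow(Add(Pow(Add(Mul(Rational(-3, 8), -6, 14), 804), -1), -3), -1) = Pow(Add(Pow(Add(Rational(63, 2), 804), -1), -3), -1) = Pow(Add(Pow(Rational(1671, 2), -1), -3), -1) = Pow(Add(Rational(2, 1671), -3), -1) = Pow(Rational(-5011, 1671), -1) = Rational(-1671, 5011)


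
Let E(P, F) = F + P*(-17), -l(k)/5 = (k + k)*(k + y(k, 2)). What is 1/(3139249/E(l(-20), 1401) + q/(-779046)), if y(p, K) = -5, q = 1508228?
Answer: 33655176723/1157653484513 ≈ 0.029072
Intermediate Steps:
l(k) = -10*k*(-5 + k) (l(k) = -5*(k + k)*(k - 5) = -5*2*k*(-5 + k) = -10*k*(-5 + k))
E(P, F) = F - 17*P
1/(3139249/E(l(-20), 1401) + q/(-779046)) = 1/(3139249/(1401 - 170*(-20)*(5 - 1*(-20))) + 1508228/(-779046)) = 1/(3139249/(1401 - 170*(-20)*(5 + 20)) + 1508228*(-1/779046)) = 1/(3139249/(1401 - 170*(-20)*25) - 754114/389523) = 1/(3139249/(1401 - 17*(-5000)) - 754114/389523) = 1/(3139249/(1401 + 85000) - 754114/389523) = 1/(3139249/86401 - 754114/389523) = 1/(1157653484513/33655176723) = 33655176723/1157653484513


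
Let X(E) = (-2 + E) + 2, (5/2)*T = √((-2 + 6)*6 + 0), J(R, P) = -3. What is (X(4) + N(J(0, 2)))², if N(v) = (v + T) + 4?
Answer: 721/25 + 8*√6 ≈ 48.436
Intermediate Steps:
T = 4*√6/5 (T = 2*√((-2 + 6)*6 + 0)/5 = 2*√(4*6 + 0)/5 = 2*√(24 + 0)/5 = 2*√24/5 = 2*(2*√6)/5 = 4*√6/5 ≈ 1.9596)
X(E) = E
N(v) = 4 + v + 4*√6/5 (N(v) = (v + 4*√6/5) + 4 = 4 + v + 4*√6/5)
(X(4) + N(J(0, 2)))² = (4 + (4 - 3 + 4*√6/5))² = (4 + (1 + 4*√6/5))² = (5 + 4*√6/5)²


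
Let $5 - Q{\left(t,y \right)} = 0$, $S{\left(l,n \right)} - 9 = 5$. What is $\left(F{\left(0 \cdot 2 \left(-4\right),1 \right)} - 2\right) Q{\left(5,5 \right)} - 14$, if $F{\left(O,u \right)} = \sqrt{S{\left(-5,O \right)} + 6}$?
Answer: $-24 + 10 \sqrt{5} \approx -1.6393$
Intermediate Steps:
$S{\left(l,n \right)} = 14$ ($S{\left(l,n \right)} = 9 + 5 = 14$)
$Q{\left(t,y \right)} = 5$ ($Q{\left(t,y \right)} = 5 - 0 = 5 + 0 = 5$)
$F{\left(O,u \right)} = 2 \sqrt{5}$ ($F{\left(O,u \right)} = \sqrt{14 + 6} = \sqrt{20} = 2 \sqrt{5}$)
$\left(F{\left(0 \cdot 2 \left(-4\right),1 \right)} - 2\right) Q{\left(5,5 \right)} - 14 = \left(2 \sqrt{5} - 2\right) 5 - 14 = \left(-2 + 2 \sqrt{5}\right) 5 - 14 = \left(-10 + 10 \sqrt{5}\right) - 14 = -24 + 10 \sqrt{5}$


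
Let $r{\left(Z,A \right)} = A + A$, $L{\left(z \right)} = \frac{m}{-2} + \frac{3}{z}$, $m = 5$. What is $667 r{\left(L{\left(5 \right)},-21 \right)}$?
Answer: $-28014$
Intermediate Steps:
$L{\left(z \right)} = - \frac{5}{2} + \frac{3}{z}$ ($L{\left(z \right)} = \frac{5}{-2} + \frac{3}{z} = 5 \left(- \frac{1}{2}\right) + \frac{3}{z} = - \frac{5}{2} + \frac{3}{z}$)
$r{\left(Z,A \right)} = 2 A$
$667 r{\left(L{\left(5 \right)},-21 \right)} = 667 \cdot 2 \left(-21\right) = 667 \left(-42\right) = -28014$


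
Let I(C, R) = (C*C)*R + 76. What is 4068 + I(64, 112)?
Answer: 462896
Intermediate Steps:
I(C, R) = 76 + R*C² (I(C, R) = C²*R + 76 = R*C² + 76 = 76 + R*C²)
4068 + I(64, 112) = 4068 + (76 + 112*64²) = 4068 + (76 + 112*4096) = 4068 + (76 + 458752) = 4068 + 458828 = 462896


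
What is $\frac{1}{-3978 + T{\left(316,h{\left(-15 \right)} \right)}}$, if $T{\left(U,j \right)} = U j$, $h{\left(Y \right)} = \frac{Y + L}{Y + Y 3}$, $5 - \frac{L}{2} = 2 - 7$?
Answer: $- \frac{3}{12013} \approx -0.00024973$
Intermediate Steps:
$L = 20$ ($L = 10 - 2 \left(2 - 7\right) = 10 - -10 = 10 + 10 = 20$)
$h{\left(Y \right)} = \frac{20 + Y}{4 Y}$ ($h{\left(Y \right)} = \frac{Y + 20}{Y + Y 3} = \frac{20 + Y}{Y + 3 Y} = \frac{20 + Y}{4 Y}$)
$\frac{1}{-3978 + T{\left(316,h{\left(-15 \right)} \right)}} = \frac{1}{-3978 + 316 \frac{20 - 15}{4 \left(-15\right)}} = \frac{1}{-3978 + 316 \cdot \frac{1}{4} \left(- \frac{1}{15}\right) 5} = \frac{1}{-3978 + 316 \left(- \frac{1}{12}\right)} = \frac{1}{-3978 - \frac{79}{3}} = \frac{1}{- \frac{12013}{3}} = - \frac{3}{12013}$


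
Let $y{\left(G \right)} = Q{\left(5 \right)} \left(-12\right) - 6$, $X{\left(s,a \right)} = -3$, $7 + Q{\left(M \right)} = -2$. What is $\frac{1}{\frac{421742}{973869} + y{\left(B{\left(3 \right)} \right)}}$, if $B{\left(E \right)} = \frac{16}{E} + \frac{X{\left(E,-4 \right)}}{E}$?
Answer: $\frac{973869}{99756380} \approx 0.0097625$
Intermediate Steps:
$Q{\left(M \right)} = -9$ ($Q{\left(M \right)} = -7 - 2 = -9$)
$B{\left(E \right)} = \frac{13}{E}$ ($B{\left(E \right)} = \frac{16}{E} - \frac{3}{E} = \frac{13}{E}$)
$y{\left(G \right)} = 102$ ($y{\left(G \right)} = \left(-9\right) \left(-12\right) - 6 = 108 - 6 = 102$)
$\frac{1}{\frac{421742}{973869} + y{\left(B{\left(3 \right)} \right)}} = \frac{1}{\frac{421742}{973869} + 102} = \frac{1}{\frac{99756380}{973869}} = \frac{973869}{99756380}$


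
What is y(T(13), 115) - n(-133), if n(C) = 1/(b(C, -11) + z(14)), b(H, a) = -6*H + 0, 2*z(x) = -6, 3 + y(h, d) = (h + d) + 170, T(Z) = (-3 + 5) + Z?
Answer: 236114/795 ≈ 297.00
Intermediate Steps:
T(Z) = 2 + Z
y(h, d) = 167 + d + h (y(h, d) = -3 + ((h + d) + 170) = -3 + ((d + h) + 170) = -3 + (170 + d + h) = 167 + d + h)
z(x) = -3 (z(x) = (½)*(-6) = -3)
b(H, a) = -6*H
n(C) = 1/(-3 - 6*C) (n(C) = 1/(-6*C - 3) = 1/(-3 - 6*C))
y(T(13), 115) - n(-133) = (167 + 115 + (2 + 13)) - (-1)/(3 + 6*(-133)) = (167 + 115 + 15) - (-1)/(3 - 798) = 297 - (-1)/(-795) = 297 - (-1)*(-1)/795 = 297 - 1*1/795 = 297 - 1/795 = 236114/795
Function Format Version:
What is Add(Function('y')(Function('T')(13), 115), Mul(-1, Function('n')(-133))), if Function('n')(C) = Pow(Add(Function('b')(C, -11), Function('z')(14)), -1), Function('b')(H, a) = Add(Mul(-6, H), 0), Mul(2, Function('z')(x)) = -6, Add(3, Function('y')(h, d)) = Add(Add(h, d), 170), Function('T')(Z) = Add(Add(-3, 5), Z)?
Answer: Rational(236114, 795) ≈ 297.00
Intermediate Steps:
Function('T')(Z) = Add(2, Z)
Function('y')(h, d) = Add(167, d, h) (Function('y')(h, d) = Add(-3, Add(Add(h, d), 170)) = Add(-3, Add(Add(d, h), 170)) = Add(-3, Add(170, d, h)) = Add(167, d, h))
Function('z')(x) = -3 (Function('z')(x) = Mul(Rational(1, 2), -6) = -3)
Function('b')(H, a) = Mul(-6, H)
Function('n')(C) = Pow(Add(-3, Mul(-6, C)), -1) (Function('n')(C) = Pow(Add(Mul(-6, C), -3), -1) = Pow(Add(-3, Mul(-6, C)), -1))
Add(Function('y')(Function('T')(13), 115), Mul(-1, Function('n')(-133))) = Add(Add(167, 115, Add(2, 13)), Mul(-1, Mul(-1, Pow(Add(3, Mul(6, -133)), -1)))) = Add(Add(167, 115, 15), Mul(-1, Mul(-1, Pow(Add(3, -798), -1)))) = Add(297, Mul(-1, Mul(-1, Pow(-795, -1)))) = Add(297, Mul(-1, Mul(-1, Rational(-1, 795)))) = Add(297, Mul(-1, Rational(1, 795))) = Add(297, Rational(-1, 795)) = Rational(236114, 795)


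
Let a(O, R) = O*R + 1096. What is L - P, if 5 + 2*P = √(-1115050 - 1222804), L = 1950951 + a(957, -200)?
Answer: 3521299/2 - I*√2337854/2 ≈ 1.7607e+6 - 764.5*I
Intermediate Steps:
a(O, R) = 1096 + O*R
L = 1760647 (L = 1950951 + (1096 + 957*(-200)) = 1950951 + (1096 - 191400) = 1950951 - 190304 = 1760647)
P = -5/2 + I*√2337854/2 (P = -5/2 + √(-1115050 - 1222804)/2 = -5/2 + √(-2337854)/2 = -5/2 + (I*√2337854)/2 = -5/2 + I*√2337854/2 ≈ -2.5 + 764.5*I)
L - P = 1760647 - (-5/2 + I*√2337854/2) = 1760647 + (5/2 - I*√2337854/2) = 3521299/2 - I*√2337854/2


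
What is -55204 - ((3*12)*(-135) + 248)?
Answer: -50592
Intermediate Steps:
-55204 - ((3*12)*(-135) + 248) = -55204 - (36*(-135) + 248) = -55204 - (-4860 + 248) = -55204 - 1*(-4612) = -55204 + 4612 = -50592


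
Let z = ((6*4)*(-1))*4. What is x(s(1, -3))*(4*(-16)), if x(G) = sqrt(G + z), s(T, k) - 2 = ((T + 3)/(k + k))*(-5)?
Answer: -256*I*sqrt(51)/3 ≈ -609.4*I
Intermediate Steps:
z = -96 (z = (24*(-1))*4 = -24*4 = -96)
s(T, k) = 2 - 5*(3 + T)/(2*k) (s(T, k) = 2 + ((T + 3)/(k + k))*(-5) = 2 + ((3 + T)/((2*k)))*(-5) = 2 + ((3 + T)*(1/(2*k)))*(-5) = 2 + ((3 + T)/(2*k))*(-5) = 2 - 5*(3 + T)/(2*k))
x(G) = sqrt(-96 + G) (x(G) = sqrt(G - 96) = sqrt(-96 + G))
x(s(1, -3))*(4*(-16)) = sqrt(-96 + (1/2)*(-15 - 5*1 + 4*(-3))/(-3))*(4*(-16)) = sqrt(-96 + (1/2)*(-1/3)*(-15 - 5 - 12))*(-64) = sqrt(-96 + (1/2)*(-1/3)*(-32))*(-64) = sqrt(-96 + 16/3)*(-64) = sqrt(-272/3)*(-64) = (4*I*sqrt(51)/3)*(-64) = -256*I*sqrt(51)/3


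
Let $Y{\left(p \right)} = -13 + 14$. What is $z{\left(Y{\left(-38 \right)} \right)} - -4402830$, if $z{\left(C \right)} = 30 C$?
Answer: $4402860$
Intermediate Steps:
$Y{\left(p \right)} = 1$
$z{\left(Y{\left(-38 \right)} \right)} - -4402830 = 30 \cdot 1 - -4402830 = 30 + 4402830 = 4402860$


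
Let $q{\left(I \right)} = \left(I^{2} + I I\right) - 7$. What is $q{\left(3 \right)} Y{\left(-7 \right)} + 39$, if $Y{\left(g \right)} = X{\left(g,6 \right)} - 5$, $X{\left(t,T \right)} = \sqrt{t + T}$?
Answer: $-16 + 11 i \approx -16.0 + 11.0 i$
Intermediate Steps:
$X{\left(t,T \right)} = \sqrt{T + t}$
$Y{\left(g \right)} = -5 + \sqrt{6 + g}$ ($Y{\left(g \right)} = \sqrt{6 + g} - 5 = -5 + \sqrt{6 + g}$)
$q{\left(I \right)} = -7 + 2 I^{2}$ ($q{\left(I \right)} = \left(I^{2} + I^{2}\right) - 7 = 2 I^{2} - 7 = -7 + 2 I^{2}$)
$q{\left(3 \right)} Y{\left(-7 \right)} + 39 = \left(-7 + 2 \cdot 3^{2}\right) \left(-5 + \sqrt{6 - 7}\right) + 39 = \left(-7 + 2 \cdot 9\right) \left(-5 + \sqrt{-1}\right) + 39 = \left(-7 + 18\right) \left(-5 + i\right) + 39 = 11 \left(-5 + i\right) + 39 = \left(-55 + 11 i\right) + 39 = -16 + 11 i$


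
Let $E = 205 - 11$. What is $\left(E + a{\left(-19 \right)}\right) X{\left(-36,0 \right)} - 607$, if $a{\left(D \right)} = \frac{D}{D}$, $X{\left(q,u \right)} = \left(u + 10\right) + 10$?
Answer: $3293$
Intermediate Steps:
$X{\left(q,u \right)} = 20 + u$ ($X{\left(q,u \right)} = \left(10 + u\right) + 10 = 20 + u$)
$E = 194$ ($E = 205 - 11 = 194$)
$a{\left(D \right)} = 1$
$\left(E + a{\left(-19 \right)}\right) X{\left(-36,0 \right)} - 607 = \left(194 + 1\right) \left(20 + 0\right) - 607 = 195 \cdot 20 - 607 = 3900 - 607 = 3293$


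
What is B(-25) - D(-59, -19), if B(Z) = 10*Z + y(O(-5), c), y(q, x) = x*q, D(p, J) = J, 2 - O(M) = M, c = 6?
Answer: -189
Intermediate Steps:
O(M) = 2 - M
y(q, x) = q*x
B(Z) = 42 + 10*Z (B(Z) = 10*Z + (2 - 1*(-5))*6 = 10*Z + (2 + 5)*6 = 10*Z + 7*6 = 10*Z + 42 = 42 + 10*Z)
B(-25) - D(-59, -19) = (42 + 10*(-25)) - 1*(-19) = (42 - 250) + 19 = -208 + 19 = -189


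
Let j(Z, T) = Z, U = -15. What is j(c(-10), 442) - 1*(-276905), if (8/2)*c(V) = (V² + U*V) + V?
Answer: 276965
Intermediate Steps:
c(V) = -7*V/2 + V²/4 (c(V) = ((V² - 15*V) + V)/4 = (V² - 14*V)/4 = -7*V/2 + V²/4)
j(c(-10), 442) - 1*(-276905) = (¼)*(-10)*(-14 - 10) - 1*(-276905) = (¼)*(-10)*(-24) + 276905 = 60 + 276905 = 276965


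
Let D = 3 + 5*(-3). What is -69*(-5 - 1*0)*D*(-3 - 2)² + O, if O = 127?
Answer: -103373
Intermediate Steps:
D = -12 (D = 3 - 15 = -12)
-69*(-5 - 1*0)*D*(-3 - 2)² + O = -69*(-5 - 1*0)*(-12)*(-3 - 2)² + 127 = -69*(-5 + 0)*(-12)*(-5)² + 127 = -69*(-5*(-12))*25 + 127 = -4140*25 + 127 = -69*1500 + 127 = -103500 + 127 = -103373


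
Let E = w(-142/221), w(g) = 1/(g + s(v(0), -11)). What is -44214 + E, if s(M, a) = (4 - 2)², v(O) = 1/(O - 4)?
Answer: -32806567/742 ≈ -44214.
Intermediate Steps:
v(O) = 1/(-4 + O)
s(M, a) = 4 (s(M, a) = 2² = 4)
w(g) = 1/(4 + g) (w(g) = 1/(g + 4) = 1/(4 + g))
E = 221/742 (E = 1/(4 - 142/221) = 1/(742/221) = 221/742 ≈ 0.29784)
-44214 + E = -44214 + 221/742 = -32806567/742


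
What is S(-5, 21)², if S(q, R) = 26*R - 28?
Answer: 268324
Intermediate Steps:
S(q, R) = -28 + 26*R
S(-5, 21)² = (-28 + 26*21)² = (-28 + 546)² = 518² = 268324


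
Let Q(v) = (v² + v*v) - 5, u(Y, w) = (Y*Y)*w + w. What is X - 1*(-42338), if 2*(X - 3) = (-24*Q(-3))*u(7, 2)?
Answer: 26741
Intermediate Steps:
u(Y, w) = w + w*Y² (u(Y, w) = Y²*w + w = w*Y² + w = w + w*Y²)
Q(v) = -5 + 2*v² (Q(v) = (v² + v²) - 5 = 2*v² - 5 = -5 + 2*v²)
X = -15597 (X = 3 + ((-24*(-5 + 2*(-3)²))*(2*(1 + 7²)))/2 = 3 + ((-24*(-5 + 2*9))*(2*(1 + 49)))/2 = 3 + ((-24*(-5 + 18))*(2*50))/2 = 3 + (-24*13*100)/2 = 3 + (-312*100)/2 = 3 + (½)*(-31200) = 3 - 15600 = -15597)
X - 1*(-42338) = -15597 - 1*(-42338) = -15597 + 42338 = 26741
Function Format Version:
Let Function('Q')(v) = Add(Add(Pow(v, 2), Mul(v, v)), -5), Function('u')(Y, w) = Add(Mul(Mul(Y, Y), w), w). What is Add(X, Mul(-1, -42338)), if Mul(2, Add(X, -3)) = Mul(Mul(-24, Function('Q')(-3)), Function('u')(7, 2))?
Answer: 26741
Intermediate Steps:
Function('u')(Y, w) = Add(w, Mul(w, Pow(Y, 2))) (Function('u')(Y, w) = Add(Mul(Pow(Y, 2), w), w) = Add(Mul(w, Pow(Y, 2)), w) = Add(w, Mul(w, Pow(Y, 2))))
Function('Q')(v) = Add(-5, Mul(2, Pow(v, 2))) (Function('Q')(v) = Add(Add(Pow(v, 2), Pow(v, 2)), -5) = Add(Mul(2, Pow(v, 2)), -5) = Add(-5, Mul(2, Pow(v, 2))))
X = -15597 (X = Add(3, Mul(Rational(1, 2), Mul(Mul(-24, Add(-5, Mul(2, Pow(-3, 2)))), Mul(2, Add(1, Pow(7, 2)))))) = Add(3, Mul(Rational(1, 2), Mul(Mul(-24, Add(-5, Mul(2, 9))), Mul(2, Add(1, 49))))) = Add(3, Mul(Rational(1, 2), Mul(Mul(-24, Add(-5, 18)), Mul(2, 50)))) = Add(3, Mul(Rational(1, 2), Mul(Mul(-24, 13), 100))) = Add(3, Mul(Rational(1, 2), Mul(-312, 100))) = Add(3, Mul(Rational(1, 2), -31200)) = Add(3, -15600) = -15597)
Add(X, Mul(-1, -42338)) = Add(-15597, Mul(-1, -42338)) = Add(-15597, 42338) = 26741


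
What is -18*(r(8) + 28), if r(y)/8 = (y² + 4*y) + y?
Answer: -15480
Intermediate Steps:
r(y) = 8*y² + 40*y (r(y) = 8*((y² + 4*y) + y) = 8*(y² + 5*y) = 8*y² + 40*y)
-18*(r(8) + 28) = -18*(8*8*(5 + 8) + 28) = -18*(8*8*13 + 28) = -18*(832 + 28) = -18*860 = -15480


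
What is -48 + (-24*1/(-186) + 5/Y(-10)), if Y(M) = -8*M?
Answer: -23713/496 ≈ -47.808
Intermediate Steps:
-48 + (-24*1/(-186) + 5/Y(-10)) = -48 + (-24*1/(-186) + 5/((-8*(-10)))) = -48 + (-24*(-1/186) + 5/80) = -48 + (4/31 + 5*(1/80)) = -48 + (4/31 + 1/16) = -48 + 95/496 = -23713/496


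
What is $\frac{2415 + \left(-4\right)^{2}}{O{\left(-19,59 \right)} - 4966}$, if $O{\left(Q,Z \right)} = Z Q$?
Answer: $- \frac{2431}{6087} \approx -0.39938$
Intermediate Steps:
$O{\left(Q,Z \right)} = Q Z$
$\frac{2415 + \left(-4\right)^{2}}{O{\left(-19,59 \right)} - 4966} = \frac{2415 + \left(-4\right)^{2}}{\left(-19\right) 59 - 4966} = \frac{2415 + 16}{-1121 - 4966} = \frac{2431}{-6087} = 2431 \left(- \frac{1}{6087}\right) = - \frac{2431}{6087}$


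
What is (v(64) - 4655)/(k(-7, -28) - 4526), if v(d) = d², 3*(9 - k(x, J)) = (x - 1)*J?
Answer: 1677/13775 ≈ 0.12174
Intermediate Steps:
k(x, J) = 9 - J*(-1 + x)/3 (k(x, J) = 9 - (x - 1)*J/3 = 9 - (-1 + x)*J/3 = 9 - J*(-1 + x)/3)
(v(64) - 4655)/(k(-7, -28) - 4526) = (64² - 4655)/((9 + (⅓)*(-28) - ⅓*(-28)*(-7)) - 4526) = (4096 - 4655)/((9 - 28/3 - 196/3) - 4526) = -559/(-197/3 - 4526) = -559/(-13775/3) = -559*(-3/13775) = 1677/13775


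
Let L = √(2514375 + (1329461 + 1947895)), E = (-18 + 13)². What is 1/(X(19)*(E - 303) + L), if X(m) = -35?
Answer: 9730/88881169 - √5791731/88881169 ≈ 8.2395e-5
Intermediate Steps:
E = 25 (E = (-5)² = 25)
L = √5791731 (L = √(2514375 + 3277356) = √5791731 ≈ 2406.6)
1/(X(19)*(E - 303) + L) = 1/(-35*(25 - 303) + √5791731) = 1/(-35*(-278) + √5791731) = 1/(9730 + √5791731)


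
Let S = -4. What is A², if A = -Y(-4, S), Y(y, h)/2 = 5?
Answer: 100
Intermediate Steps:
Y(y, h) = 10 (Y(y, h) = 2*5 = 10)
A = -10 (A = -1*10 = -10)
A² = (-10)² = 100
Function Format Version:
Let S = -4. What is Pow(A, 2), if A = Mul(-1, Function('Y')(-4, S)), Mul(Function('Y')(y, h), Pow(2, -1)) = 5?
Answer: 100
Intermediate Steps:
Function('Y')(y, h) = 10 (Function('Y')(y, h) = Mul(2, 5) = 10)
A = -10 (A = Mul(-1, 10) = -10)
Pow(A, 2) = Pow(-10, 2) = 100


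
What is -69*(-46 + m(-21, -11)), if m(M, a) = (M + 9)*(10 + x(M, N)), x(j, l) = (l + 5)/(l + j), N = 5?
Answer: 21873/2 ≈ 10937.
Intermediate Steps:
x(j, l) = (5 + l)/(j + l)
m(M, a) = (9 + M)*(10 + 10/(5 + M)) (m(M, a) = (M + 9)*(10 + (5 + 5)/(M + 5)) = (9 + M)*(10 + 10/(5 + M)))
-69*(-46 + m(-21, -11)) = -69*(-46 + 10*(54 + (-21)² + 15*(-21))/(5 - 21)) = -69*(-46 + 10*(54 + 441 - 315)/(-16)) = -69*(-46 + 10*(-1/16)*180) = -69*(-46 - 225/2) = -69*(-317/2) = 21873/2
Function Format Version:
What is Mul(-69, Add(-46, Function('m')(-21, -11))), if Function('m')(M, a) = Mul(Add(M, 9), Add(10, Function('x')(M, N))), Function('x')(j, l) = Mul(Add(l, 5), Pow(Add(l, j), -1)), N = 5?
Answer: Rational(21873, 2) ≈ 10937.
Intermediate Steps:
Function('x')(j, l) = Mul(Pow(Add(j, l), -1), Add(5, l)) (Function('x')(j, l) = Mul(Add(5, l), Pow(Add(j, l), -1)) = Mul(Pow(Add(j, l), -1), Add(5, l)))
Function('m')(M, a) = Mul(Add(9, M), Add(10, Mul(10, Pow(Add(5, M), -1)))) (Function('m')(M, a) = Mul(Add(M, 9), Add(10, Mul(Pow(Add(M, 5), -1), Add(5, 5)))) = Mul(Add(9, M), Add(10, Mul(Pow(Add(5, M), -1), 10))) = Mul(Add(9, M), Add(10, Mul(10, Pow(Add(5, M), -1)))))
Mul(-69, Add(-46, Function('m')(-21, -11))) = Mul(-69, Add(-46, Mul(10, Pow(Add(5, -21), -1), Add(54, Pow(-21, 2), Mul(15, -21))))) = Mul(-69, Add(-46, Mul(10, Pow(-16, -1), Add(54, 441, -315)))) = Mul(-69, Add(-46, Mul(10, Rational(-1, 16), 180))) = Mul(-69, Add(-46, Rational(-225, 2))) = Mul(-69, Rational(-317, 2)) = Rational(21873, 2)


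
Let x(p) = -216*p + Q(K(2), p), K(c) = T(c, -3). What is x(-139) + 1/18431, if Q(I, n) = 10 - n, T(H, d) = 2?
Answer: 556118564/18431 ≈ 30173.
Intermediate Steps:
K(c) = 2
x(p) = 10 - 217*p (x(p) = -216*p + (10 - p) = 10 - 217*p)
x(-139) + 1/18431 = (10 - 217*(-139)) + 1/18431 = (10 + 30163) + 1/18431 = 30173 + 1/18431 = 556118564/18431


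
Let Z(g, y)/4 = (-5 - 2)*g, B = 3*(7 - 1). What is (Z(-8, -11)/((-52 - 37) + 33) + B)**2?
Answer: 196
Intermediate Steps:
B = 18 (B = 3*6 = 18)
Z(g, y) = -28*g (Z(g, y) = 4*((-5 - 2)*g) = 4*(-7*g) = -28*g)
(Z(-8, -11)/((-52 - 37) + 33) + B)**2 = ((-28*(-8))/((-52 - 37) + 33) + 18)**2 = (224/(-89 + 33) + 18)**2 = (224/(-56) + 18)**2 = (224*(-1/56) + 18)**2 = (-4 + 18)**2 = 14**2 = 196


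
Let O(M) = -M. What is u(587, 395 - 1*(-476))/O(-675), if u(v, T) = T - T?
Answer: 0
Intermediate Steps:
u(v, T) = 0
u(587, 395 - 1*(-476))/O(-675) = 0/((-1*(-675))) = 0/675 = 0*(1/675) = 0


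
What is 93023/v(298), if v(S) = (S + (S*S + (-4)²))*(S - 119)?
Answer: 93023/15952122 ≈ 0.0058314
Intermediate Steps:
v(S) = (-119 + S)*(16 + S + S²) (v(S) = (S + (S² + 16))*(-119 + S) = (S + (16 + S²))*(-119 + S) = (16 + S + S²)*(-119 + S) = (-119 + S)*(16 + S + S²))
93023/v(298) = 93023/(-1904 + 298³ - 118*298² - 103*298) = 93023/(-1904 + 26463592 - 118*88804 - 30694) = 93023/(-1904 + 26463592 - 10478872 - 30694) = 93023/15952122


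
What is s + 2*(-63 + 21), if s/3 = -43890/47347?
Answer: -4108818/47347 ≈ -86.781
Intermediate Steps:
s = -131670/47347 (s = 3*(-43890/47347) = -131670/47347 ≈ -2.7810)
s + 2*(-63 + 21) = -131670/47347 + 2*(-63 + 21) = -131670/47347 + 2*(-42) = -131670/47347 - 84 = -4108818/47347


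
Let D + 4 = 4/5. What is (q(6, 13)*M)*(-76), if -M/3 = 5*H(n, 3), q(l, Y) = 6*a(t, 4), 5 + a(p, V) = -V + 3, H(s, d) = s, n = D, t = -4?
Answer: 131328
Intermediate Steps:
D = -16/5 (D = -4 + 4/5 = -4 + 4*(⅕) = -4 + ⅘ = -16/5 ≈ -3.2000)
n = -16/5 ≈ -3.2000
a(p, V) = -2 - V (a(p, V) = -5 + (-V + 3) = -5 + (3 - V) = -2 - V)
q(l, Y) = -36 (q(l, Y) = 6*(-2 - 1*4) = 6*(-2 - 4) = 6*(-6) = -36)
M = 48 (M = -15*(-16)/5 = -3*(-16) = 48)
(q(6, 13)*M)*(-76) = -36*48*(-76) = -1728*(-76) = 131328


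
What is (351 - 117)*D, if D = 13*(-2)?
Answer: -6084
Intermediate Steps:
D = -26
(351 - 117)*D = (351 - 117)*(-26) = 234*(-26) = -6084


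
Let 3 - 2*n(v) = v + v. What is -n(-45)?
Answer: -93/2 ≈ -46.500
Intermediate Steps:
n(v) = 3/2 - v (n(v) = 3/2 - (v + v)/2 = 3/2 - v)
-n(-45) = -(3/2 - 1*(-45)) = -(3/2 + 45) = -1*93/2 = -93/2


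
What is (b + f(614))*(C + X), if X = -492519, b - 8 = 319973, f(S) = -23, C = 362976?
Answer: -41448319194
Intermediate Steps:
b = 319981 (b = 8 + 319973 = 319981)
(b + f(614))*(C + X) = (319981 - 23)*(362976 - 492519) = 319958*(-129543) = -41448319194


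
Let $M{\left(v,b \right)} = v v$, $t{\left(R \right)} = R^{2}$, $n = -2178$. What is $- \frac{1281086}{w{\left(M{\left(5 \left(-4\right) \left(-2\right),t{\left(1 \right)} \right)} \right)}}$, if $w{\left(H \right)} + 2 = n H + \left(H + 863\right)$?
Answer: $\frac{1281086}{3482339} \approx 0.36788$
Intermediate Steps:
$M{\left(v,b \right)} = v^{2}$
$w{\left(H \right)} = 861 - 2177 H$ ($w{\left(H \right)} = -2 - \left(-863 + 2177 H\right) = 861 - 2177 H$)
$- \frac{1281086}{w{\left(M{\left(5 \left(-4\right) \left(-2\right),t{\left(1 \right)} \right)} \right)}} = - \frac{1281086}{861 - 2177 \left(5 \left(-4\right) \left(-2\right)\right)^{2}} = - \frac{1281086}{861 - 2177 \left(\left(-20\right) \left(-2\right)\right)^{2}} = - \frac{1281086}{861 - 2177 \cdot 40^{2}} = - \frac{1281086}{861 - 3483200} = - \frac{1281086}{-3482339} = \left(-1281086\right) \left(- \frac{1}{3482339}\right) = \frac{1281086}{3482339}$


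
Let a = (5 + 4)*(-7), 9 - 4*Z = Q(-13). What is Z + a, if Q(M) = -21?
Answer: -111/2 ≈ -55.500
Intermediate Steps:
Z = 15/2 (Z = 9/4 - ¼*(-21) = 9/4 + 21/4 = 15/2 ≈ 7.5000)
a = -63 (a = 9*(-7) = -63)
Z + a = 15/2 - 63 = -111/2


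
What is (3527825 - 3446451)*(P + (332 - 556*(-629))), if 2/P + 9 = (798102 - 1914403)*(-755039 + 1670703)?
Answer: 29116598926640598021364/1022156638873 ≈ 2.8485e+10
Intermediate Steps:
P = -2/1022156638873 (P = 2/(-9 + (798102 - 1914403)*(-755039 + 1670703)) = 2/(-9 - 1116301*915664) = 2/(-9 - 1022156638864) = 2/(-1022156638873) = 2*(-1/1022156638873) = -2/1022156638873 ≈ -1.9566e-12)
(3527825 - 3446451)*(P + (332 - 556*(-629))) = (3527825 - 3446451)*(-2/1022156638873 + (332 - 556*(-629))) = 81374*(-2/1022156638873 + (332 + 349724)) = 81374*(-2/1022156638873 + 350056) = 81374*(357812064377326886/1022156638873) = 29116598926640598021364/1022156638873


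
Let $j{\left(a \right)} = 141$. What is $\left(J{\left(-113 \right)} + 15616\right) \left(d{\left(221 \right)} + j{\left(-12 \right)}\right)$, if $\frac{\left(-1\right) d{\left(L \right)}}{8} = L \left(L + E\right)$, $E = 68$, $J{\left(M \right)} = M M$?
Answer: $-14499370235$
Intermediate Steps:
$J{\left(M \right)} = M^{2}$
$d{\left(L \right)} = - 8 L \left(68 + L\right)$ ($d{\left(L \right)} = - 8 L \left(L + 68\right) = - 8 L \left(68 + L\right)$)
$\left(J{\left(-113 \right)} + 15616\right) \left(d{\left(221 \right)} + j{\left(-12 \right)}\right) = \left(\left(-113\right)^{2} + 15616\right) \left(\left(-8\right) 221 \left(68 + 221\right) + 141\right) = \left(12769 + 15616\right) \left(\left(-8\right) 221 \cdot 289 + 141\right) = 28385 \left(-510952 + 141\right) = 28385 \left(-510811\right) = -14499370235$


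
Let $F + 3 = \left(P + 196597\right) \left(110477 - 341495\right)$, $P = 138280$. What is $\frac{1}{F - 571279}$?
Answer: $- \frac{1}{77363186068} \approx -1.2926 \cdot 10^{-11}$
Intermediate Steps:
$F = -77362614789$ ($F = -3 + \left(138280 + 196597\right) \left(110477 - 341495\right) = -3 + 334877 \left(-231018\right) = -3 - 77362614786 = -77362614789$)
$\frac{1}{F - 571279} = \frac{1}{-77362614789 - 571279} = \frac{1}{-77363186068} = - \frac{1}{77363186068}$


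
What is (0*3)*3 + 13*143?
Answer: 1859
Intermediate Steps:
(0*3)*3 + 13*143 = 0*3 + 1859 = 0 + 1859 = 1859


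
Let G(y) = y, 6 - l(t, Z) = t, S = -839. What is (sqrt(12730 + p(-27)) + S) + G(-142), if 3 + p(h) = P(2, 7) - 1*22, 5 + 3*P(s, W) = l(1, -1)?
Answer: -981 + 11*sqrt(105) ≈ -868.28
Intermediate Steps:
l(t, Z) = 6 - t
P(s, W) = 0 (P(s, W) = -5/3 + (6 - 1*1)/3 = -5/3 + (6 - 1)/3 = -5/3 + (1/3)*5 = -5/3 + 5/3 = 0)
p(h) = -25 (p(h) = -3 + (0 - 1*22) = -3 + (0 - 22) = -3 - 22 = -25)
(sqrt(12730 + p(-27)) + S) + G(-142) = (sqrt(12730 - 25) - 839) - 142 = (sqrt(12705) - 839) - 142 = (11*sqrt(105) - 839) - 142 = (-839 + 11*sqrt(105)) - 142 = -981 + 11*sqrt(105)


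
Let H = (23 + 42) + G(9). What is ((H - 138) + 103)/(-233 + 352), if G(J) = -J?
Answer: 3/17 ≈ 0.17647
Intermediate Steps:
H = 56 (H = (23 + 42) - 1*9 = 65 - 9 = 56)
((H - 138) + 103)/(-233 + 352) = ((56 - 138) + 103)/(-233 + 352) = (-82 + 103)/119 = 21*(1/119) = 3/17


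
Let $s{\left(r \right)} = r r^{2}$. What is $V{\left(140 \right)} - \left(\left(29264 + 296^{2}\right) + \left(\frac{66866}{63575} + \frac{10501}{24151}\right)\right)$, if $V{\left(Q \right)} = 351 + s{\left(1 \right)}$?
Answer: $- \frac{178919353289441}{1535399825} \approx -1.1653 \cdot 10^{5}$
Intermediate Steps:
$s{\left(r \right)} = r^{3}$
$V{\left(Q \right)} = 352$ ($V{\left(Q \right)} = 351 + 1^{3} = 351 + 1 = 352$)
$V{\left(140 \right)} - \left(\left(29264 + 296^{2}\right) + \left(\frac{66866}{63575} + \frac{10501}{24151}\right)\right) = 352 - \left(\left(29264 + 296^{2}\right) + \left(\frac{66866}{63575} + \frac{10501}{24151}\right)\right) = 352 - \left(\left(29264 + 87616\right) + \left(66866 \cdot \frac{1}{63575} + 10501 \cdot \frac{1}{24151}\right)\right) = 352 - \left(116880 + \left(\frac{66866}{63575} + \frac{10501}{24151}\right)\right) = 352 - \left(116880 + \frac{2282481841}{1535399825}\right) = 352 - \frac{179459814027841}{1535399825} = - \frac{178919353289441}{1535399825}$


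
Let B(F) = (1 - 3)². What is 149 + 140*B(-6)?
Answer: 709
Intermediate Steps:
B(F) = 4 (B(F) = (-2)² = 4)
149 + 140*B(-6) = 149 + 140*4 = 149 + 560 = 709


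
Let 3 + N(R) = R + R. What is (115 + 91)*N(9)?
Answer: 3090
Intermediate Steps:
N(R) = -3 + 2*R (N(R) = -3 + (R + R) = -3 + 2*R)
(115 + 91)*N(9) = (115 + 91)*(-3 + 2*9) = 206*(-3 + 18) = 206*15 = 3090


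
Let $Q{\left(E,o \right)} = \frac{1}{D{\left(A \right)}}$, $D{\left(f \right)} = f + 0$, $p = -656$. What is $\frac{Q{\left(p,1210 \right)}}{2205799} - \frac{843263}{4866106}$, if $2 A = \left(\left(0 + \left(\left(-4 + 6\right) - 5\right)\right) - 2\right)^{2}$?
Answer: $- \frac{46501707321213}{268341293717350} \approx -0.17329$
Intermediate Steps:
$A = \frac{25}{2}$ ($A = \frac{\left(\left(0 + \left(\left(-4 + 6\right) - 5\right)\right) - 2\right)^{2}}{2} = \frac{\left(\left(0 + \left(2 - 5\right)\right) - 2\right)^{2}}{2} = \frac{\left(\left(0 - 3\right) - 2\right)^{2}}{2} = \frac{\left(-3 - 2\right)^{2}}{2} = \frac{\left(-5\right)^{2}}{2} = \frac{1}{2} \cdot 25 = \frac{25}{2} \approx 12.5$)
$D{\left(f \right)} = f$
$Q{\left(E,o \right)} = \frac{2}{25}$ ($Q{\left(E,o \right)} = \frac{1}{\frac{25}{2}} = \frac{2}{25}$)
$\frac{Q{\left(p,1210 \right)}}{2205799} - \frac{843263}{4866106} = \frac{2}{25 \cdot 2205799} - \frac{843263}{4866106} = \frac{2}{25} \cdot \frac{1}{2205799} - \frac{843263}{4866106} = \frac{2}{55144975} - \frac{843263}{4866106} = - \frac{46501707321213}{268341293717350}$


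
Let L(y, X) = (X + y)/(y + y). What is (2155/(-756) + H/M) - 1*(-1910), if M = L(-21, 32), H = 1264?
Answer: -24274673/8316 ≈ -2919.0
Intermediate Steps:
L(y, X) = (X + y)/(2*y) (L(y, X) = (X + y)/((2*y)) = (X + y)*(1/(2*y)) = (X + y)/(2*y))
M = -11/42 (M = (½)*(32 - 21)/(-21) = (½)*(-1/21)*11 = -11/42 ≈ -0.26190)
(2155/(-756) + H/M) - 1*(-1910) = (2155/(-756) + 1264/(-11/42)) - 1*(-1910) = (2155*(-1/756) + 1264*(-42/11)) + 1910 = (-2155/756 - 53088/11) + 1910 = -40158233/8316 + 1910 = -24274673/8316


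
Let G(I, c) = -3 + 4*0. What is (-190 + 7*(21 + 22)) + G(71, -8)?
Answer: 108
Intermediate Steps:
G(I, c) = -3 (G(I, c) = -3 + 0 = -3)
(-190 + 7*(21 + 22)) + G(71, -8) = (-190 + 7*(21 + 22)) - 3 = (-190 + 7*43) - 3 = (-190 + 301) - 3 = 111 - 3 = 108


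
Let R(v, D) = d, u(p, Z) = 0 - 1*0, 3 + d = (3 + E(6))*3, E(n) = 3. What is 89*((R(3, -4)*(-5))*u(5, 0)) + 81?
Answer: 81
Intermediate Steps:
d = 15 (d = -3 + (3 + 3)*3 = -3 + 6*3 = -3 + 18 = 15)
u(p, Z) = 0 (u(p, Z) = 0 + 0 = 0)
R(v, D) = 15
89*((R(3, -4)*(-5))*u(5, 0)) + 81 = 89*((15*(-5))*0) + 81 = 89*(-75*0) + 81 = 89*0 + 81 = 0 + 81 = 81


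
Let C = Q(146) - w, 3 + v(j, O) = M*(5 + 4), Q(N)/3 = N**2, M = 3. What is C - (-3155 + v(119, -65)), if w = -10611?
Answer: 77690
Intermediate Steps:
Q(N) = 3*N**2
v(j, O) = 24 (v(j, O) = -3 + 3*(5 + 4) = -3 + 3*9 = -3 + 27 = 24)
C = 74559 (C = 3*146**2 - 1*(-10611) = 3*21316 + 10611 = 63948 + 10611 = 74559)
C - (-3155 + v(119, -65)) = 74559 - (-3155 + 24) = 74559 - 1*(-3131) = 74559 + 3131 = 77690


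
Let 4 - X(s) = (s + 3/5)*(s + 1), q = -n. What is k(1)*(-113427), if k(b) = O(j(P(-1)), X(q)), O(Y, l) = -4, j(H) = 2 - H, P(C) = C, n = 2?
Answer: 453708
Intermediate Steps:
q = -2 (q = -1*2 = -2)
X(s) = 4 - (1 + s)*(⅗ + s) (X(s) = 4 - (s + 3/5)*(s + 1) = 4 - (s + 3*(⅕))*(1 + s) = 4 - (s + ⅗)*(1 + s) = 4 - (⅗ + s)*(1 + s) = 4 - (1 + s)*(⅗ + s))
k(b) = -4
k(1)*(-113427) = -4*(-113427) = 453708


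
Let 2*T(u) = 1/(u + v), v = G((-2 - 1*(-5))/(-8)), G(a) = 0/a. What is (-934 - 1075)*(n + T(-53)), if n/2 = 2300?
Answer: -979586391/106 ≈ -9.2414e+6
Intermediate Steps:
n = 4600 (n = 2*2300 = 4600)
G(a) = 0
v = 0
T(u) = 1/(2*u) (T(u) = 1/(2*(u + 0)) = 1/(2*u))
(-934 - 1075)*(n + T(-53)) = (-934 - 1075)*(4600 + (½)/(-53)) = -2009*(4600 + (½)*(-1/53)) = -2009*(4600 - 1/106) = -2009*487599/106 = -979586391/106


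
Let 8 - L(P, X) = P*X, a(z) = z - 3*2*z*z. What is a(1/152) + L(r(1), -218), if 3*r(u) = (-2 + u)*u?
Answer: -2240869/34656 ≈ -64.660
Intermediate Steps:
r(u) = u*(-2 + u)/3 (r(u) = ((-2 + u)*u)/3 = (u*(-2 + u))/3 = u*(-2 + u)/3)
a(z) = z - 6*z²
L(P, X) = 8 - P*X
a(1/152) + L(r(1), -218) = (1 - 6/152)/152 + (8 - 1*(⅓)*1*(-2 + 1)*(-218)) = (1 - 6*1/152)/152 + (8 - 1*(⅓)*1*(-1)*(-218)) = (1 - 3/76)/152 + (8 - 1*(-⅓)*(-218)) = (1/152)*(73/76) + (8 - 218/3) = 73/11552 - 194/3 = -2240869/34656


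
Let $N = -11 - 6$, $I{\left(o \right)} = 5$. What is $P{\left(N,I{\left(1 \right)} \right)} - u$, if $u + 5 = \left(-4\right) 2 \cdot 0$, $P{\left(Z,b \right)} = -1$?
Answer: $4$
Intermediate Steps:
$N = -17$ ($N = -11 - 6 = -17$)
$u = -5$ ($u = -5 + \left(-4\right) 2 \cdot 0 = -5 - 0 = -5 + 0 = -5$)
$P{\left(N,I{\left(1 \right)} \right)} - u = -1 - -5 = -1 + 5 = 4$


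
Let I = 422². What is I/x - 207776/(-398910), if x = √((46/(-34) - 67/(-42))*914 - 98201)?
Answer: 103888/199455 - 44521*I*√3121848618/4372337 ≈ 0.52086 - 568.93*I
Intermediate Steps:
x = 2*I*√3121848618/357 (x = √((46*(-1/34) - 67*(-1/42))*914 - 98201) = √((-23/17 + 67/42)*914 - 98201) = √((173/714)*914 - 98201) = √(79061/357 - 98201) = √(-34978696/357) = 2*I*√3121848618/357 ≈ 313.02*I)
I = 178084
I/x - 207776/(-398910) = 178084/((2*I*√3121848618/357)) - 207776/(-398910) = 178084*(-I*√3121848618/17489348) - 207776*(-1/398910) = -44521*I*√3121848618/4372337 + 103888/199455 = 103888/199455 - 44521*I*√3121848618/4372337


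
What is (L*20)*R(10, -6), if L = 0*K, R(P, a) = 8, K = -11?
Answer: 0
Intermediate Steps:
L = 0 (L = 0*(-11) = 0)
(L*20)*R(10, -6) = (0*20)*8 = 0*8 = 0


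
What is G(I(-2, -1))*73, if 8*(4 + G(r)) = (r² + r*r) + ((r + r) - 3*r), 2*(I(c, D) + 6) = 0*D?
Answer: 1679/4 ≈ 419.75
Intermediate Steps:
I(c, D) = -6 (I(c, D) = -6 + (0*D)/2 = -6 + (½)*0 = -6 + 0 = -6)
G(r) = -4 - r/8 + r²/4 (G(r) = -4 + ((r² + r*r) + ((r + r) - 3*r))/8 = -4 + ((r² + r²) + (2*r - 3*r))/8 = -4 + (2*r² - r)/8 = -4 + (-r + 2*r²)/8 = -4 + (-r/8 + r²/4) = -4 - r/8 + r²/4)
G(I(-2, -1))*73 = (-4 - ⅛*(-6) + (¼)*(-6)²)*73 = (-4 + ¾ + (¼)*36)*73 = (-4 + ¾ + 9)*73 = (23/4)*73 = 1679/4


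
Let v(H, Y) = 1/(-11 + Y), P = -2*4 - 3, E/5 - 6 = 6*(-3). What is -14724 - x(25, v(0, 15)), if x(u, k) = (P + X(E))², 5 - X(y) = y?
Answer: -17640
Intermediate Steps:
E = -60 (E = 30 + 5*(6*(-3)) = 30 + 5*(-18) = 30 - 90 = -60)
X(y) = 5 - y
P = -11 (P = -8 - 3 = -11)
x(u, k) = 2916 (x(u, k) = (-11 + (5 - 1*(-60)))² = (-11 + (5 + 60))² = (-11 + 65)² = 54² = 2916)
-14724 - x(25, v(0, 15)) = -14724 - 1*2916 = -14724 - 2916 = -17640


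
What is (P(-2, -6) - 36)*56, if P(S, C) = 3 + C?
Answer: -2184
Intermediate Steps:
(P(-2, -6) - 36)*56 = ((3 - 6) - 36)*56 = (-3 - 36)*56 = -39*56 = -2184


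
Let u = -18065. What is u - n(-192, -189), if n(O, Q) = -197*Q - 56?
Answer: -55242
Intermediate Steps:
n(O, Q) = -56 - 197*Q
u - n(-192, -189) = -18065 - (-56 - 197*(-189)) = -18065 - (-56 + 37233) = -18065 - 1*37177 = -18065 - 37177 = -55242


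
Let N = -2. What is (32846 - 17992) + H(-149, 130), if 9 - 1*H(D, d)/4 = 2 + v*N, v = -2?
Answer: 14866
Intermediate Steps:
H(D, d) = 12 (H(D, d) = 36 - 4*(2 - 2*(-2)) = 36 - 4*(2 + 4) = 36 - 4*6 = 36 - 24 = 12)
(32846 - 17992) + H(-149, 130) = (32846 - 17992) + 12 = 14854 + 12 = 14866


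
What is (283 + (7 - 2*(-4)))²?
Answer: 88804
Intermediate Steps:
(283 + (7 - 2*(-4)))² = (283 + (7 + 8))² = (283 + 15)² = 298² = 88804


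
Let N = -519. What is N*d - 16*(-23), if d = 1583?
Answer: -821209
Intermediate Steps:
N*d - 16*(-23) = -519*1583 - 16*(-23) = -821577 + 368 = -821209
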